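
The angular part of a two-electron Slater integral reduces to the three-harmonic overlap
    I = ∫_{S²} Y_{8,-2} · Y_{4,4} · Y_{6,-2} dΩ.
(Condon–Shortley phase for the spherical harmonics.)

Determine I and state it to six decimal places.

m-sum 0 ✓  L=18 even ✓  4≤6≤12 ✓
Π(2lᵢ+1) = 17×9×13 = 1989
triangle coeff Δ(8,4,6) = 1/23279256
Σ_t [2,4]: t=2:+1/1658880 t=3:−1/518400 t=4:+1/1658880 = -1/1382400
(3j)²=504/46189 [(8 4 6; 0 0 0)], sign=-1
Σ_t [6,6]: t=6:+1/24883200 = 1/24883200
(3j)²=980/138567 [(8 4 6; -2 4 -2)], sign=+1
⇒ 4πI² = 1481760/9653501
I = (-1)√(1481760/9653501/(4π)) = -0.11052018

-0.110520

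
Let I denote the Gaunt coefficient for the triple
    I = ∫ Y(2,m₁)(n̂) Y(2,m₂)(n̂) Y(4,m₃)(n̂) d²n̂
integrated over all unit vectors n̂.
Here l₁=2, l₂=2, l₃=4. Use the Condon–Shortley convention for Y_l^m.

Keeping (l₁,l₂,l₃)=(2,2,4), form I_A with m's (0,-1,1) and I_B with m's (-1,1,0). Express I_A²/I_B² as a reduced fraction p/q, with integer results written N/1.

15/8

Shared (l₁,l₂,l₃)=(2,2,4): N and (l;000)² cancel in I_A²/I_B².
A: Δ = 0!·4!·4!/9! = 1/630; Racah Σ t=0..0: t=0:+1/24 = 1/24; ⇒ 3j(2 2 4; 0 -1 1)² = 1/21, sgn -1
B: Δ = 0!·4!·4!/9! = 1/630; Racah Σ t=0..0: t=0:+1/36 = 1/36; ⇒ 3j(2 2 4; -1 1 0)² = 8/315, sgn +1
I_A²/I_B² = (1/21)/(8/315) = 15/8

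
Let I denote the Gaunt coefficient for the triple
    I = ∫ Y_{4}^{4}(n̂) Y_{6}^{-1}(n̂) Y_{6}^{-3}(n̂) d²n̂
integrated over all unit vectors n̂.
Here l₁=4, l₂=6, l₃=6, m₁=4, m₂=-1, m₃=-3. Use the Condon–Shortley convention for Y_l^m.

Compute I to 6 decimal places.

-0.167630

m-sum 0 ✓  L=16 even ✓  2≤6≤10 ✓
Π(2lᵢ+1) = 9×13×13 = 1521
triangle coeff Δ(4,6,6) = 1/15315300
Σ_t [0,4]: t=0:+1/829440 t=1:−1/25920 t=2:+1/9216 t=3:−1/25920 t=4:+1/829440 = 7/207360
(3j)²=28/2431 [(4 6 6; 0 0 0)], sign=+1
Σ_t [0,0]: t=0:+1/414720 = 1/414720
(3j)²=49/2431 [(4 6 6; 4 -1 -3)], sign=-1
⇒ 4πI² = 12348/34969
I = (-1)√(12348/34969/(4π)) = -0.16763001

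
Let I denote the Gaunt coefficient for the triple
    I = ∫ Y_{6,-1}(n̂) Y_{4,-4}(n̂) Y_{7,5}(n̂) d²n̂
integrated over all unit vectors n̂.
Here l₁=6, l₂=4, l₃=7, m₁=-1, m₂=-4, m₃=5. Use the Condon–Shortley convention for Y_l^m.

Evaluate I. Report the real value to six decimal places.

0.000000

Σlᵢ=17 odd — θ-integrand is odd under cosθ→−cosθ; I=0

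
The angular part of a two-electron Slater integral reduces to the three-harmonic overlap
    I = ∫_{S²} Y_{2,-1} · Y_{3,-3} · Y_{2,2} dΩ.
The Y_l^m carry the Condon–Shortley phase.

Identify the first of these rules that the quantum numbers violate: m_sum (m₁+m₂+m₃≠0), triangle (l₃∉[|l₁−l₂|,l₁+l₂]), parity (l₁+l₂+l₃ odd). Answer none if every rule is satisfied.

azimuthal sum: -1 − 3 + 2 = -2  ✗
1 ≤ 2 ≤ 5 (triangle on l)
L = 2 + 3 + 2 = 7 (odd)

m_sum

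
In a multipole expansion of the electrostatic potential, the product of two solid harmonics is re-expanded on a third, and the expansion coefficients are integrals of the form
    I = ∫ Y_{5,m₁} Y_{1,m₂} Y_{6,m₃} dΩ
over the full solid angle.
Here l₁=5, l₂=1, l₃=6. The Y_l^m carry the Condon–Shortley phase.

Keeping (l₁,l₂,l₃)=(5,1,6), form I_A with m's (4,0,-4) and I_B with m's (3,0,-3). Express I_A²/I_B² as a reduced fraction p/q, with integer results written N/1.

Same 5,1,6: normalisation and zero-m 3j drop out of the ratio.
A: Δ: 0! 10! 2! / 13! → 1/858; sum: t=0:+1/362880 = 1/362880; 3j²(5 1 6; 4 0 -4) = Δ·Π!·Σ² = 10/429  (sign +1)
B: Δ: 0! 10! 2! / 13! → 1/858; sum: t=0:+1/80640 = 1/80640; 3j²(5 1 6; 3 0 -3) = Δ·Π!·Σ² = 9/286  (sign -1)
I_A²/I_B² = (10/429)/(9/286) = 20/27

20/27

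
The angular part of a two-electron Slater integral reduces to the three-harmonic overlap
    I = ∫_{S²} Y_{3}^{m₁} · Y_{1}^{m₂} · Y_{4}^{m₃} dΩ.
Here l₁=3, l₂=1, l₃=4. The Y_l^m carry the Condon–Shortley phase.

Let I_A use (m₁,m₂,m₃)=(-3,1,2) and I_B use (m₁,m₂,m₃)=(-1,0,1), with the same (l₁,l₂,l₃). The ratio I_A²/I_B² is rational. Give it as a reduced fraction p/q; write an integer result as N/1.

1/15

l's match ⇒ only the (l;m) 3-j factors differ between A and B.
A: triangle coeff Δ(3,1,4) = 1/252; Σ_t [0,0]: t=0:+1/1440 = 1/1440; (3j)²=1/252 [(3 1 4; -3 1 2)], sign=+1
B: triangle coeff Δ(3,1,4) = 1/252; Σ_t [0,0]: t=0:+1/48 = 1/48; (3j)²=5/84 [(3 1 4; -1 0 1)], sign=-1
I_A²/I_B² = (1/252)/(5/84) = 1/15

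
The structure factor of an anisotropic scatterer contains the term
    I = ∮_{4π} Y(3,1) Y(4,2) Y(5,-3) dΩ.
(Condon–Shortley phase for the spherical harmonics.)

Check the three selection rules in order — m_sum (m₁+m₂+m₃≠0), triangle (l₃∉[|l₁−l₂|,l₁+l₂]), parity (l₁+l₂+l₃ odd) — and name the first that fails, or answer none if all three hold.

none

azimuthal sum: 1 + 2 − 3 = 0  ✓
1 ≤ 5 ≤ 7 (triangle on l)  ✓
L = 3 + 4 + 5 = 12 (even)  ✓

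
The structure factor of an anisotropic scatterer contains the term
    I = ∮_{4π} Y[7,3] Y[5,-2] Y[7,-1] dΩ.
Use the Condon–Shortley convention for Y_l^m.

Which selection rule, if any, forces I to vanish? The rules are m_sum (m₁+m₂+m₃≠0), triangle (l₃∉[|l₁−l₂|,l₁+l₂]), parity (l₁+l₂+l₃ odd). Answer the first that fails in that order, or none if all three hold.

Σmᵢ = 0  ✓
l₃∈[|l₁−l₂|,l₁+l₂]=[2,12], have l₃=7  ✓
Σlᵢ = 19 ⇒ odd  ✗

parity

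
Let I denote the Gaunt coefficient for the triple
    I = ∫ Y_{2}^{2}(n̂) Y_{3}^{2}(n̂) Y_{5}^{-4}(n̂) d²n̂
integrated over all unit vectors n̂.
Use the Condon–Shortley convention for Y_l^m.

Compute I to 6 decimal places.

0.268967

Checks pass: Σm=0; 10 even; l₃=5∈[1,5].
(2·2+1)(2·3+1)(2·5+1) = 385
Δ: 0! 4! 6! / 11! → 1/2310
sum: t=0:+1/144 = 1/144
3j²(2 3 5; 0 0 0) = Δ·Π!·Σ² = 10/231  (sign -1)
sum: t=0:+1/2880 = 1/2880
3j²(2 3 5; 2 2 -4) = Δ·Π!·Σ² = 3/55  (sign -1)
combine: 4πI² = 385·10/231·3/55 = 10/11
take √, sign +1: I = 0.26896683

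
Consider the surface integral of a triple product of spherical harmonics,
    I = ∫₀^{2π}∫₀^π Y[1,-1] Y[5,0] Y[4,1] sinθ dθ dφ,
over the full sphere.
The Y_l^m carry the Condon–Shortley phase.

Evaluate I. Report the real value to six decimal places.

0.155288

Rules hold: Σm=0, L=10 even, 4≤4≤6.
N = 3·11·9 = 297
Δ = 2!·0!·8!/11! = 1/495
Racah Σ t=1..1: t=1:−1/576 = -1/576
⇒ 3j(1 5 4; 0 0 0)² = 5/99, sgn -1
Racah Σ t=2..2: t=2:+1/1440 = 1/1440
⇒ 3j(1 5 4; -1 0 1)² = 2/99, sgn -1
4πI² = N·(3j₀)²·(3jₘ)² = 10/33
I = +1·√(0.30303/4π) = 0.15528807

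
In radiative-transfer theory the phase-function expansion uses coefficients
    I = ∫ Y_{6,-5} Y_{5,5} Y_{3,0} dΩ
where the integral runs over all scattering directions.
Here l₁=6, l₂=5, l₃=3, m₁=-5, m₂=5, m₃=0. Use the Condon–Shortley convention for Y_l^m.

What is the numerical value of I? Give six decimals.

0.207001

Checks pass: Σm=0; 14 even; l₃=3∈[1,11].
(2·6+1)(2·5+1)(2·3+1) = 1001
Δ: 8! 4! 2! / 15! → 1/675675
sum: t=3:−1/8640 t=4:+1/2304 t=5:−1/8640 = 7/34560
3j²(6 5 3; 0 0 0) = Δ·Π!·Σ² = 7/429  (sign -1)
sum: t=8:+1/483840 = 1/483840
3j²(6 5 3; -5 5 0) = Δ·Π!·Σ² = 3/91  (sign -1)
combine: 4πI² = 1001·7/429·3/91 = 7/13
take √, sign +1: I = 0.20700098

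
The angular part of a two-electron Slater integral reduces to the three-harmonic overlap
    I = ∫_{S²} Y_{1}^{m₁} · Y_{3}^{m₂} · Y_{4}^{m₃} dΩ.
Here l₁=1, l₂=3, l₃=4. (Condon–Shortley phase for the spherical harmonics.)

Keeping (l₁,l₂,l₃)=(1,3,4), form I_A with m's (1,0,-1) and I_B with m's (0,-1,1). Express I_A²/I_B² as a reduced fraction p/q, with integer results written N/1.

Same 1,3,4: normalisation and zero-m 3j drop out of the ratio.
A: Δ: 0! 2! 6! / 9! → 1/252; sum: t=0:+1/72 = 1/72; 3j²(1 3 4; 1 0 -1) = Δ·Π!·Σ² = 5/126  (sign -1)
B: Δ: 0! 2! 6! / 9! → 1/252; sum: t=0:+1/48 = 1/48; 3j²(1 3 4; 0 -1 1) = Δ·Π!·Σ² = 5/84  (sign -1)
I_A²/I_B² = (5/126)/(5/84) = 2/3

2/3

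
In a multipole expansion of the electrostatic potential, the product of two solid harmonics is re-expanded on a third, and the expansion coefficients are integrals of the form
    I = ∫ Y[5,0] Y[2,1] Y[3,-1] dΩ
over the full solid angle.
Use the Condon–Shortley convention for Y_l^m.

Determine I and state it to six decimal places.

m-sum 0 ✓  L=10 even ✓  3≤3≤7 ✓
Π(2lᵢ+1) = 11×5×7 = 385
triangle coeff Δ(5,2,3) = 1/2310
Σ_t [2,2]: t=2:+1/144 = 1/144
(3j)²=10/231 [(5 2 3; 0 0 0)], sign=-1
Σ_t [3,3]: t=3:−1/288 = -1/288
(3j)²=5/231 [(5 2 3; 0 1 -1)], sign=-1
⇒ 4πI² = 250/693
I = (+1)√(250/693/(4π)) = 0.16943318

0.169433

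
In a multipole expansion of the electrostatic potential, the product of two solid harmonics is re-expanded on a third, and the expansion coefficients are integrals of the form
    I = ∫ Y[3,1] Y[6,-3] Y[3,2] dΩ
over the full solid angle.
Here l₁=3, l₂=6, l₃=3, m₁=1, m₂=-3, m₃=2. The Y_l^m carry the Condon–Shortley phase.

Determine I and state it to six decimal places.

Rules hold: Σm=0, L=12 even, 3≤3≤9.
N = 7·13·7 = 637
Δ = 6!·0!·6!/13! = 1/12012
Racah Σ t=3..3: t=3:−1/1296 = -1/1296
⇒ 3j(3 6 3; 0 0 0)² = 100/3003, sgn +1
Racah Σ t=2..2: t=2:+1/5760 = 1/5760
⇒ 3j(3 6 3; 1 -3 2)² = 9/286, sgn -1
4πI² = N·(3j₀)²·(3jₘ)² = 1050/1573
I = -1·√(0.667514/4π) = -0.23047581

-0.230476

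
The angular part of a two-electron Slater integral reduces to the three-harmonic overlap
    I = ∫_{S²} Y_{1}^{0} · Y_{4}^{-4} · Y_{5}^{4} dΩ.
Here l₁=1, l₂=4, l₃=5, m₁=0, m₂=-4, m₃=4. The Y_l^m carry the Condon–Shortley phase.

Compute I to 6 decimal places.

Rules hold: Σm=0, L=10 even, 3≤5≤5.
N = 3·9·11 = 297
Δ = 0!·2!·8!/11! = 1/495
Racah Σ t=0..0: t=0:+1/576 = 1/576
⇒ 3j(1 4 5; 0 0 0)² = 5/99, sgn -1
Racah Σ t=0..0: t=0:+1/40320 = 1/40320
⇒ 3j(1 4 5; 0 -4 4)² = 1/55, sgn -1
4πI² = N·(3j₀)²·(3jₘ)² = 3/11
I = +1·√(0.272727/4π) = 0.14731920

0.147319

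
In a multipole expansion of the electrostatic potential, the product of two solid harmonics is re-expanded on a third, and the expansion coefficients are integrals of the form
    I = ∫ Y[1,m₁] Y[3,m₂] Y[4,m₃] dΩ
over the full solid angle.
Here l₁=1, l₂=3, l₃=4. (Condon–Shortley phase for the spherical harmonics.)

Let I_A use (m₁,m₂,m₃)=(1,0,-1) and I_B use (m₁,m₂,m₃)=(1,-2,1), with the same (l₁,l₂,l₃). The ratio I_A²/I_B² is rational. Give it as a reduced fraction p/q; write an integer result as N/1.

Shared (l₁,l₂,l₃)=(1,3,4): N and (l;000)² cancel in I_A²/I_B².
A: Δ = 0!·2!·6!/9! = 1/252; Racah Σ t=0..0: t=0:+1/72 = 1/72; ⇒ 3j(1 3 4; 1 0 -1)² = 5/126, sgn -1
B: Δ = 0!·2!·6!/9! = 1/252; Racah Σ t=0..0: t=0:+1/240 = 1/240; ⇒ 3j(1 3 4; 1 -2 1)² = 1/84, sgn -1
I_A²/I_B² = (5/126)/(1/84) = 10/3

10/3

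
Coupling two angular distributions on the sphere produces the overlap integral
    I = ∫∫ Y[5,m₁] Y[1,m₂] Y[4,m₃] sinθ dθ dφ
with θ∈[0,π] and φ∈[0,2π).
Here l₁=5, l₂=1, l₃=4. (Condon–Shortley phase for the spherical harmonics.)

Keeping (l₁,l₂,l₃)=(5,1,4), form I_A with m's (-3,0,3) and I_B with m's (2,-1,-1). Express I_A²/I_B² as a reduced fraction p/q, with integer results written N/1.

l's match ⇒ only the (l;m) 3-j factors differ between A and B.
A: triangle coeff Δ(5,1,4) = 1/495; Σ_t [1,1]: t=1:−1/5040 = -1/5040; (3j)²=16/495 [(5 1 4; -3 0 3)], sign=+1
B: triangle coeff Δ(5,1,4) = 1/495; Σ_t [0,0]: t=0:+1/1440 = 1/1440; (3j)²=7/165 [(5 1 4; 2 -1 -1)], sign=-1
I_A²/I_B² = (16/495)/(7/165) = 16/21

16/21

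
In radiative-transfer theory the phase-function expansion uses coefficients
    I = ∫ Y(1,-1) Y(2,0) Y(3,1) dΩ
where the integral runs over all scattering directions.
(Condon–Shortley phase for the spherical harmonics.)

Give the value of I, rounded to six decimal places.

m-sum 0 ✓  L=6 even ✓  1≤3≤3 ✓
Π(2lᵢ+1) = 3×5×7 = 105
triangle coeff Δ(1,2,3) = 1/105
Σ_t [0,0]: t=0:+1/4 = 1/4
(3j)²=3/35 [(1 2 3; 0 0 0)], sign=-1
Σ_t [0,0]: t=0:+1/8 = 1/8
(3j)²=2/35 [(1 2 3; -1 0 1)], sign=+1
⇒ 4πI² = 18/35
I = (-1)√(18/35/(4π)) = -0.20230066

-0.202301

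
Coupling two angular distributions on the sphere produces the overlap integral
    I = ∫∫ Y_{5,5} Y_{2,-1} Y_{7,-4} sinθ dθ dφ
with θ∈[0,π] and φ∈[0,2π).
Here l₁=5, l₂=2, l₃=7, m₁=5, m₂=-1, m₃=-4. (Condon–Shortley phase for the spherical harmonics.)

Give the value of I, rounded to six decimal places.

m-sum 0 ✓  L=14 even ✓  3≤7≤7 ✓
Π(2lᵢ+1) = 11×5×15 = 825
triangle coeff Δ(5,2,7) = 1/15015
Σ_t [0,0]: t=0:+1/57600 = 1/57600
(3j)²=21/715 [(5 2 7; 0 0 0)], sign=-1
Σ_t [0,0]: t=0:+1/21772800 = 1/21772800
(3j)²=1/1365 [(5 2 7; 5 -1 -4)], sign=-1
⇒ 4πI² = 3/169
I = (+1)√(3/169/(4π)) = 0.03758481

0.037585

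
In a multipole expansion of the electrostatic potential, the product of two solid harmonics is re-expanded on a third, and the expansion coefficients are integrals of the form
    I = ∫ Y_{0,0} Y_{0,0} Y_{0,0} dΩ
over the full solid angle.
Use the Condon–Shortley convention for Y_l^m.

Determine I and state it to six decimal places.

0.282095

Checks pass: Σm=0; 0 even; l₃=0∈[0,0].
(2·0+1)(2·0+1)(2·0+1) = 1
Δ: 0! 0! 0! / 1! → 1/1
sum: t=0:+1/1 = 1/1
3j²(0 0 0; 0 0 0) = Δ·Π!·Σ² = 1/1  (sign +1)
(m-triple is (0,0,0) — same symbol as above.)
combine: 4πI² = 1·1·1 = 1/1
take √, sign +1: I = 0.28209479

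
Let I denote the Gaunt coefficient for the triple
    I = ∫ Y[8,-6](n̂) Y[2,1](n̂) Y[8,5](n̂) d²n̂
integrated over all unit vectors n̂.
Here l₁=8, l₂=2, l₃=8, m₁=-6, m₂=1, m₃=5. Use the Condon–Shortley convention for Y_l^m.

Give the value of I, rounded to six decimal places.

Checks pass: Σm=0; 18 even; l₃=8∈[6,10].
(2·8+1)(2·2+1)(2·8+1) = 1445
Δ: 2! 14! 2! / 19! → 1/348840
sum: t=0:+1/116121600 t=1:−1/25401600 t=2:+1/116121600 = -1/45158400
3j²(8 2 8; 0 0 0) = Δ·Π!·Σ² = 24/1615  (sign -1)
sum: t=1:−1/12454041600 t=2:+1/1916006400 = 1/2264371200
3j²(8 2 8; -6 1 5) = Δ·Π!·Σ² = 847/38760  (sign -1)
combine: 4πI² = 1445·24/1615·847/38760 = 847/1805
take √, sign +1: I = 0.19324051

0.193241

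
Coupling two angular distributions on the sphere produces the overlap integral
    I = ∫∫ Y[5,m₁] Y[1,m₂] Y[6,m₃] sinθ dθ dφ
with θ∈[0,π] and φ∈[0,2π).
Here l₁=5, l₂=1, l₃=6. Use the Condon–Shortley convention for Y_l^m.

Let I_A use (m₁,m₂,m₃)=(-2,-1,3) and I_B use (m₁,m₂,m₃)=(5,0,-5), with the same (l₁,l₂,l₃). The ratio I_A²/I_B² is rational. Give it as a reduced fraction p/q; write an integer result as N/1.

Shared (l₁,l₂,l₃)=(5,1,6): N and (l;000)² cancel in I_A²/I_B².
A: Δ = 0!·10!·2!/13! = 1/858; Racah Σ t=0..0: t=0:+1/60480 = 1/60480; ⇒ 3j(5 1 6; -2 -1 3)² = 6/143, sgn -1
B: Δ = 0!·10!·2!/13! = 1/858; Racah Σ t=0..0: t=0:+1/3628800 = 1/3628800; ⇒ 3j(5 1 6; 5 0 -5)² = 1/78, sgn -1
I_A²/I_B² = (6/143)/(1/78) = 36/11

36/11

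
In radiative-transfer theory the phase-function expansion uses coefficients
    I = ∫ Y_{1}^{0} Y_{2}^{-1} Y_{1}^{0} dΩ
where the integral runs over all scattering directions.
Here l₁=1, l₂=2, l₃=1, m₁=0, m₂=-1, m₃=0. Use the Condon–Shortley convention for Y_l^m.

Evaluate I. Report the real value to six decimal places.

Σmᵢ = -1 ≠ 0, so the φ-integral vanishes; I = 0

0.000000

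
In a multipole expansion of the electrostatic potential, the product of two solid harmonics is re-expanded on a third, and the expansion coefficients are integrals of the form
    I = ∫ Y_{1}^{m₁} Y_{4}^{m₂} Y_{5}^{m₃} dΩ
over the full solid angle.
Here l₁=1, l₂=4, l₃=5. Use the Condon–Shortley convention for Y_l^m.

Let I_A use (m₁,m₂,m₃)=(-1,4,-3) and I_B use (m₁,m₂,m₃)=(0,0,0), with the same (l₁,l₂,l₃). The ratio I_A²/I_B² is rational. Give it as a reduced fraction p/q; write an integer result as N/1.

1/25

l's match ⇒ only the (l;m) 3-j factors differ between A and B.
A: triangle coeff Δ(1,4,5) = 1/495; Σ_t [0,0]: t=0:+1/80640 = 1/80640; (3j)²=1/495 [(1 4 5; -1 4 -3)], sign=+1
B: triangle coeff Δ(1,4,5) = 1/495; Σ_t [0,0]: t=0:+1/576 = 1/576; (3j)²=5/99 [(1 4 5; 0 0 0)], sign=-1
I_A²/I_B² = (1/495)/(5/99) = 1/25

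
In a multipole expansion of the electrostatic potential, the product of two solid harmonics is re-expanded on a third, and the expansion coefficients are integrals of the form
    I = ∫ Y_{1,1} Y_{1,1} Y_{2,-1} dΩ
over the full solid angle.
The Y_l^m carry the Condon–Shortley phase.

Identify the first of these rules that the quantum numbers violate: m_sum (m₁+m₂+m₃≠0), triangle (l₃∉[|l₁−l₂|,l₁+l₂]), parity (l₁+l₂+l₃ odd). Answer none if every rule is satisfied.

m₁+m₂+m₃ = 1 + 1 − 1 = 1  ✗
triangle: |1−1|=0 ≤ l₃=2 ≤ 1+1=2
parity: l₁+l₂+l₃ = 4 is even

m_sum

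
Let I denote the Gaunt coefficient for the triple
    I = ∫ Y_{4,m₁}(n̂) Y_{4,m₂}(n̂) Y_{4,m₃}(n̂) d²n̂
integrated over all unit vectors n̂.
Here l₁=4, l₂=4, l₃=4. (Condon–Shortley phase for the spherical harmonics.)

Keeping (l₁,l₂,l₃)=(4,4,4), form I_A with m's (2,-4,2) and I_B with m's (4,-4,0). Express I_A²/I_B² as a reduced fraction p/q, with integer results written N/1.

l's match ⇒ only the (l;m) 3-j factors differ between A and B.
A: triangle coeff Δ(4,4,4) = 1/450450; Σ_t [0,0]: t=0:+1/2304 = 1/2304; (3j)²=5/143 [(4 4 4; 2 -4 2)], sign=+1
B: triangle coeff Δ(4,4,4) = 1/450450; Σ_t [0,0]: t=0:+1/13824 = 1/13824; (3j)²=14/1287 [(4 4 4; 4 -4 0)], sign=+1
I_A²/I_B² = (5/143)/(14/1287) = 45/14

45/14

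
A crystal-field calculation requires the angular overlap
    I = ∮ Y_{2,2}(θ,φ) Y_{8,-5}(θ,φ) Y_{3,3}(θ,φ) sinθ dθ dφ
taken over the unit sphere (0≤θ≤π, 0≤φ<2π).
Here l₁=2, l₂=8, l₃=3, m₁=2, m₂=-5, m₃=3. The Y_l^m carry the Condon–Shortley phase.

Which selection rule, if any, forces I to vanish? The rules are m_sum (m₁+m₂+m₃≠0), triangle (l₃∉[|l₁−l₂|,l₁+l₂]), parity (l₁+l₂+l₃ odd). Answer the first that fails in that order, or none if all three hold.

azimuthal sum: 2 − 5 + 3 = 0  ✓
6 ≤ 3 ≤ 10 (triangle on l)  ✗
L = 2 + 8 + 3 = 13 (odd)

triangle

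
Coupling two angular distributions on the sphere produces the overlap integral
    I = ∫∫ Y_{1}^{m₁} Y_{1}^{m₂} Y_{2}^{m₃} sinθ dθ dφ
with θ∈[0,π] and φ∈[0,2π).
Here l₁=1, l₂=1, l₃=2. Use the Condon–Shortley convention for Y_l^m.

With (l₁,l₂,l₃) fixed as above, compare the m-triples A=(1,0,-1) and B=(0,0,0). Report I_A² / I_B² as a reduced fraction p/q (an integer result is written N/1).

3/4

Shared (l₁,l₂,l₃)=(1,1,2): N and (l;000)² cancel in I_A²/I_B².
A: Δ = 0!·2!·2!/5! = 1/30; Racah Σ t=0..0: t=0:+1/2 = 1/2; ⇒ 3j(1 1 2; 1 0 -1)² = 1/10, sgn -1
B: Δ = 0!·2!·2!/5! = 1/30; Racah Σ t=0..0: t=0:+1/1 = 1/1; ⇒ 3j(1 1 2; 0 0 0)² = 2/15, sgn +1
I_A²/I_B² = (1/10)/(2/15) = 3/4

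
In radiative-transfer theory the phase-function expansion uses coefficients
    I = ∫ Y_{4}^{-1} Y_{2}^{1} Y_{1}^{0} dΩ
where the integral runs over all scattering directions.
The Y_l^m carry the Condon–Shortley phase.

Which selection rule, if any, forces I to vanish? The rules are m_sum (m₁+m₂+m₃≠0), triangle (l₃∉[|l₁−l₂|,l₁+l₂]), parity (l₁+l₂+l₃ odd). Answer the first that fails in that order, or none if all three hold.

triangle

m₁+m₂+m₃ = -1 + 1 + 0 = 0  ✓
triangle: |4−2|=2 ≤ l₃=1 ≤ 4+2=6  ✗
parity: l₁+l₂+l₃ = 7 is odd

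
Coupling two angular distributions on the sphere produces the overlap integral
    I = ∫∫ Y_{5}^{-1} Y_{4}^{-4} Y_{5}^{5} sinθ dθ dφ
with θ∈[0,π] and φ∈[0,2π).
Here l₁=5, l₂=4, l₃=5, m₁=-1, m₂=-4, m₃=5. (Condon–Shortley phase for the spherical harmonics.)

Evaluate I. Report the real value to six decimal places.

Checks pass: Σm=0; 14 even; l₃=5∈[1,9].
(2·5+1)(2·4+1)(2·5+1) = 1089
Δ: 4! 6! 4! / 15! → 1/3153150
sum: t=0:+1/69120 t=1:−1/1728 t=2:+1/576 t=3:−1/1728 t=4:+1/69120 = 7/11520
3j²(5 4 5; 0 0 0) = Δ·Π!·Σ² = 2/143  (sign -1)
sum: t=0:+1/414720 = 1/414720
3j²(5 4 5; -1 -4 5) = Δ·Π!·Σ² = 2/429  (sign +1)
combine: 4πI² = 1089·2/143·2/429 = 12/169
take √, sign -1: I = -0.07516962

-0.075170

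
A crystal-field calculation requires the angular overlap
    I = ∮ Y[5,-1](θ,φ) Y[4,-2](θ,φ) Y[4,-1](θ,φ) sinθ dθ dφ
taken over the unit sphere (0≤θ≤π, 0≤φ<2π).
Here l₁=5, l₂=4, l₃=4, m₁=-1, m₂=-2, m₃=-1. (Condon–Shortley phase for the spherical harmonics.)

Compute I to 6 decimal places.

0.000000

m-sum = -1 − 2 − 1 = -4 ≠ 0 ⇒ I = 0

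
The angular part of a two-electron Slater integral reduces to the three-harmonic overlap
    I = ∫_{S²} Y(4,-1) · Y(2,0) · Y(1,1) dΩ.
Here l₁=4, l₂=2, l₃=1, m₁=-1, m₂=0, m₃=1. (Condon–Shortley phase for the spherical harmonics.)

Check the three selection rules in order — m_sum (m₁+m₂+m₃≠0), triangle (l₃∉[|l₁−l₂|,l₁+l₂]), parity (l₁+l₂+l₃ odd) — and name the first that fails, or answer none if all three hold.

triangle

azimuthal sum: -1 + 0 + 1 = 0  ✓
2 ≤ 1 ≤ 6 (triangle on l)  ✗
L = 4 + 2 + 1 = 7 (odd)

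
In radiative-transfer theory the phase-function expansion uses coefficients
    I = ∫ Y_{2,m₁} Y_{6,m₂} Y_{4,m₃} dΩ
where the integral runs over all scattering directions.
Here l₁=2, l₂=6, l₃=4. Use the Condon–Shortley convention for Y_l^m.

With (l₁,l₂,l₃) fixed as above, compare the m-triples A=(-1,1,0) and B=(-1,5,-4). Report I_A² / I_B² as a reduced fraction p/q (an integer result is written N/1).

Same 2,6,4: normalisation and zero-m 3j drop out of the ratio.
A: Δ: 4! 0! 8! / 13! → 1/6435; sum: t=3:−1/3456 = -1/3456; 3j²(2 6 4; -1 1 0) = Δ·Π!·Σ² = 35/1287  (sign -1)
B: Δ: 4! 0! 8! / 13! → 1/6435; sum: t=3:−1/241920 = -1/241920; 3j²(2 6 4; -1 5 -4) = Δ·Π!·Σ² = 1/39  (sign -1)
I_A²/I_B² = (35/1287)/(1/39) = 35/33

35/33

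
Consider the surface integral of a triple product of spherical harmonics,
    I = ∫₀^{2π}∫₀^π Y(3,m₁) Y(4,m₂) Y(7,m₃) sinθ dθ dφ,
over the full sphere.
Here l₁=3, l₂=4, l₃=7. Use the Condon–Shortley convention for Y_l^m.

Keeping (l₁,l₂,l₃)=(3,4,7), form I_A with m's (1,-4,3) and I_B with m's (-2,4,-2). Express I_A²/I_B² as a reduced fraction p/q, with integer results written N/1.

5/1

Shared (l₁,l₂,l₃)=(3,4,7): N and (l;000)² cancel in I_A²/I_B².
A: Δ = 0!·6!·8!/15! = 1/45045; Racah Σ t=0..0: t=0:+1/1935360 = 1/1935360; ⇒ 3j(3 4 7; 1 -4 3)² = 1/1001, sgn +1
B: Δ = 0!·6!·8!/15! = 1/45045; Racah Σ t=0..0: t=0:+1/4838400 = 1/4838400; ⇒ 3j(3 4 7; -2 4 -2)² = 1/5005, sgn -1
I_A²/I_B² = (1/1001)/(1/5005) = 5/1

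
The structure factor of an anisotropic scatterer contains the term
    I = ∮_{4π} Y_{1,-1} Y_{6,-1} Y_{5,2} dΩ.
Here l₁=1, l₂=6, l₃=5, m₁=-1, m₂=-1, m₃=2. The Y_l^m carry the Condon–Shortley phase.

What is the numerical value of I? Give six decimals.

-0.129207

Checks pass: Σm=0; 12 even; l₃=5∈[5,7].
(2·1+1)(2·6+1)(2·5+1) = 429
Δ: 2! 0! 10! / 13! → 1/858
sum: t=1:−1/14400 = -1/14400
3j²(1 6 5; 0 0 0) = Δ·Π!·Σ² = 6/143  (sign +1)
sum: t=2:+1/60480 = 1/60480
3j²(1 6 5; -1 -1 2) = Δ·Π!·Σ² = 5/429  (sign -1)
combine: 4πI² = 429·6/143·5/429 = 30/143
take √, sign -1: I = -0.12920749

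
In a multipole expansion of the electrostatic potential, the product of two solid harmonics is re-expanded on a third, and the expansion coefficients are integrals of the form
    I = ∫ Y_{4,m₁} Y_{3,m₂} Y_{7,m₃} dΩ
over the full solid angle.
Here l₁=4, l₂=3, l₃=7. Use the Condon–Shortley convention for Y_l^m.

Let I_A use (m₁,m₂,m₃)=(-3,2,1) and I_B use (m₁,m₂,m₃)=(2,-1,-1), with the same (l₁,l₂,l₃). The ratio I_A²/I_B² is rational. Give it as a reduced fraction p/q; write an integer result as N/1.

4/35

l's match ⇒ only the (l;m) 3-j factors differ between A and B.
A: triangle coeff Δ(4,3,7) = 1/45045; Σ_t [0,0]: t=0:+1/604800 = 1/604800; (3j)²=16/15015 [(4 3 7; -3 2 1)], sign=+1
B: triangle coeff Δ(4,3,7) = 1/45045; Σ_t [0,0]: t=0:+1/69120 = 1/69120; (3j)²=4/429 [(4 3 7; 2 -1 -1)], sign=+1
I_A²/I_B² = (16/15015)/(4/429) = 4/35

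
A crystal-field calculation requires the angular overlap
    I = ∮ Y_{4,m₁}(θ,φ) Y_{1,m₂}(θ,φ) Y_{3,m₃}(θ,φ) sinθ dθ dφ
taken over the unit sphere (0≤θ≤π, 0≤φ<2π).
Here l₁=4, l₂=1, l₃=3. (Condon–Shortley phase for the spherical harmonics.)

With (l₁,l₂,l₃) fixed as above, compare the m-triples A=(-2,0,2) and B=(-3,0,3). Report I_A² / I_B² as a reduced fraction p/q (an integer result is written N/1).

12/7

Shared (l₁,l₂,l₃)=(4,1,3): N and (l;000)² cancel in I_A²/I_B².
A: Δ = 2!·6!·0!/9! = 1/252; Racah Σ t=1..1: t=1:−1/120 = -1/120; ⇒ 3j(4 1 3; -2 0 2)² = 1/21, sgn +1
B: Δ = 2!·6!·0!/9! = 1/252; Racah Σ t=1..1: t=1:−1/720 = -1/720; ⇒ 3j(4 1 3; -3 0 3)² = 1/36, sgn -1
I_A²/I_B² = (1/21)/(1/36) = 12/7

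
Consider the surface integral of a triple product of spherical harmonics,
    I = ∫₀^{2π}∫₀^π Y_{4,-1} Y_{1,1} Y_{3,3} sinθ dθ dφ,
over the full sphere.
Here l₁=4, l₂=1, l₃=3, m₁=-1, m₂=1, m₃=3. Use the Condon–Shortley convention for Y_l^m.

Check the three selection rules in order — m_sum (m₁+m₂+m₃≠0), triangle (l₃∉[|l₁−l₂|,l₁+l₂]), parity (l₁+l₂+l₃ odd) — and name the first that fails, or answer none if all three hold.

azimuthal sum: -1 + 1 + 3 = 3  ✗
3 ≤ 3 ≤ 5 (triangle on l)
L = 4 + 1 + 3 = 8 (even)

m_sum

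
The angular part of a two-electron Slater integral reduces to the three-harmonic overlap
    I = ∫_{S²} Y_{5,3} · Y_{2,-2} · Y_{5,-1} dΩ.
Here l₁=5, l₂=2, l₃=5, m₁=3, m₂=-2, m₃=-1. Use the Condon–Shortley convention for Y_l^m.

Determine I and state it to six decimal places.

0.171169

m-sum 0 ✓  L=12 even ✓  3≤5≤7 ✓
Π(2lᵢ+1) = 11×5×11 = 605
triangle coeff Δ(5,2,5) = 1/38610
Σ_t [0,2]: t=0:+1/2880 t=1:−1/576 t=2:+1/2880 = -1/960
(3j)²=10/429 [(5 2 5; 0 0 0)], sign=+1
Σ_t [0,0]: t=0:+1/5760 = 1/5760
(3j)²=56/2145 [(5 2 5; 3 -2 -1)], sign=+1
⇒ 4πI² = 560/1521
I = (+1)√(560/1521/(4π)) = 0.17116875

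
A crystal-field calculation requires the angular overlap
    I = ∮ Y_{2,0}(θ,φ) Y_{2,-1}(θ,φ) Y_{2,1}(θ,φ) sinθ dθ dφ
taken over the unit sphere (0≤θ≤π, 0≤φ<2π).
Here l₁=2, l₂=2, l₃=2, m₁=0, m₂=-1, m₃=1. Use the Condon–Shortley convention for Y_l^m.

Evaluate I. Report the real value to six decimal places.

Rules hold: Σm=0, L=6 even, 0≤2≤4.
N = 5·5·5 = 125
Δ = 2!·2!·2!/7! = 1/630
Racah Σ t=0..2: t=0:+1/8 t=1:−1/1 t=2:+1/8 = -3/4
⇒ 3j(2 2 2; 0 0 0)² = 2/35, sgn -1
Racah Σ t=0..1: t=0:+1/4 t=1:−1/2 = -1/4
⇒ 3j(2 2 2; 0 -1 1)² = 1/70, sgn +1
4πI² = N·(3j₀)²·(3jₘ)² = 5/49
I = -1·√(0.102041/4π) = -0.09011188

-0.090112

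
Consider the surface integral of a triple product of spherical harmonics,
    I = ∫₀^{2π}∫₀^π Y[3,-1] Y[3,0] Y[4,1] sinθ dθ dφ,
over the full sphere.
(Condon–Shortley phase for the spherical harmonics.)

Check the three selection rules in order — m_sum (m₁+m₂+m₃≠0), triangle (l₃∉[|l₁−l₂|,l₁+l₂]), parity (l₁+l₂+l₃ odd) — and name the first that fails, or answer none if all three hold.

none

m₁+m₂+m₃ = -1 + 0 + 1 = 0  ✓
triangle: |3−3|=0 ≤ l₃=4 ≤ 3+3=6  ✓
parity: l₁+l₂+l₃ = 10 is even  ✓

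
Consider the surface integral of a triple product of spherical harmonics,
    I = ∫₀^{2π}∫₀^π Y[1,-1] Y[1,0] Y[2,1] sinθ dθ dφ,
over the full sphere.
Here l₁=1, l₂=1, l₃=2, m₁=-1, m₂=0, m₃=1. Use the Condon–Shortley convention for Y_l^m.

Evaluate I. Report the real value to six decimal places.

-0.218510

Checks pass: Σm=0; 4 even; l₃=2∈[0,2].
(2·1+1)(2·1+1)(2·2+1) = 45
Δ: 0! 2! 2! / 5! → 1/30
sum: t=0:+1/1 = 1/1
3j²(1 1 2; 0 0 0) = Δ·Π!·Σ² = 2/15  (sign +1)
sum: t=0:+1/2 = 1/2
3j²(1 1 2; -1 0 1) = Δ·Π!·Σ² = 1/10  (sign -1)
combine: 4πI² = 45·2/15·1/10 = 3/5
take √, sign -1: I = -0.21850969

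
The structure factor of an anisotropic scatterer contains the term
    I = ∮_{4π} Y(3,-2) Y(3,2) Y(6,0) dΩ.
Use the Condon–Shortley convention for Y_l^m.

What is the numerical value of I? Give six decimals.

Checks pass: Σm=0; 12 even; l₃=6∈[0,6].
(2·3+1)(2·3+1)(2·6+1) = 637
Δ: 0! 6! 6! / 13! → 1/12012
sum: t=0:+1/1296 = 1/1296
3j²(3 3 6; 0 0 0) = Δ·Π!·Σ² = 100/3003  (sign +1)
sum: t=0:+1/14400 = 1/14400
3j²(3 3 6; -2 2 0) = Δ·Π!·Σ² = 3/1001  (sign +1)
combine: 4πI² = 637·100/3003·3/1001 = 100/1573
take √, sign +1: I = 0.07112638

0.071126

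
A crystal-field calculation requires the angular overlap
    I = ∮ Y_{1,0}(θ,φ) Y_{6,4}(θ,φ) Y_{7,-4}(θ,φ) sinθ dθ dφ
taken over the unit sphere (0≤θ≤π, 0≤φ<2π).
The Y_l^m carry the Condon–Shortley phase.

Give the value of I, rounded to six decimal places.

m-sum 0 ✓  L=14 even ✓  5≤7≤7 ✓
Π(2lᵢ+1) = 3×13×15 = 585
triangle coeff Δ(1,6,7) = 1/1365
Σ_t [0,0]: t=0:+1/518400 = 1/518400
(3j)²=7/195 [(1 6 7; 0 0 0)], sign=-1
Σ_t [0,0]: t=0:+1/7257600 = 1/7257600
(3j)²=11/455 [(1 6 7; 0 4 -4)], sign=-1
⇒ 4πI² = 33/65
I = (+1)√(33/65/(4π)) = 0.20099968

0.201000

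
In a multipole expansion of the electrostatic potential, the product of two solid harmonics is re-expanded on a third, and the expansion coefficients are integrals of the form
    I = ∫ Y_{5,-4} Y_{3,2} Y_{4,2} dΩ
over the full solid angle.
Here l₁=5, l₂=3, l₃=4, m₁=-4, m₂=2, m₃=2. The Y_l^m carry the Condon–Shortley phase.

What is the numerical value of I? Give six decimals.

0.143343

m-sum 0 ✓  L=12 even ✓  2≤4≤8 ✓
Π(2lᵢ+1) = 11×7×9 = 693
triangle coeff Δ(5,3,4) = 1/180180
Σ_t [1,3]: t=1:−1/576 t=2:+1/144 t=3:−1/576 = 1/288
(3j)²=20/1001 [(5 3 4; 0 0 0)], sign=+1
Σ_t [3,4]: t=3:−1/8640 t=4:+1/2880 = 1/4320
(3j)²=8/429 [(5 3 4; -4 2 2)], sign=+1
⇒ 4πI² = 480/1859
I = (+1)√(480/1859/(4π)) = 0.14334284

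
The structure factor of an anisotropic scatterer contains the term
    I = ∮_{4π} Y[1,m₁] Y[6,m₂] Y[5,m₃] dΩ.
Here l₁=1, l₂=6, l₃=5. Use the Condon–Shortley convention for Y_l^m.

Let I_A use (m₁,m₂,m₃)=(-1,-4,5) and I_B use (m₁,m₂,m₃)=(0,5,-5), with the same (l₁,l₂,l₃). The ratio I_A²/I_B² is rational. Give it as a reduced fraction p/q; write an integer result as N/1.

1/11

Shared (l₁,l₂,l₃)=(1,6,5): N and (l;000)² cancel in I_A²/I_B².
A: Δ = 2!·0!·10!/13! = 1/858; Racah Σ t=2..2: t=2:+1/7257600 = 1/7257600; ⇒ 3j(1 6 5; -1 -4 5)² = 1/858, sgn +1
B: Δ = 2!·0!·10!/13! = 1/858; Racah Σ t=1..1: t=1:−1/3628800 = -1/3628800; ⇒ 3j(1 6 5; 0 5 -5)² = 1/78, sgn -1
I_A²/I_B² = (1/858)/(1/78) = 1/11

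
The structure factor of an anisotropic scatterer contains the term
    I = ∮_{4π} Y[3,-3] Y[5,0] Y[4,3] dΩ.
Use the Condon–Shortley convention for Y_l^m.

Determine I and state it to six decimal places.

-0.098140

Checks pass: Σm=0; 12 even; l₃=4∈[2,8].
(2·3+1)(2·5+1)(2·4+1) = 693
Δ: 4! 2! 6! / 13! → 1/180180
sum: t=1:−1/576 t=2:+1/144 t=3:−1/576 = 1/288
3j²(3 5 4; 0 0 0) = Δ·Π!·Σ² = 20/1001  (sign +1)
sum: t=4:+1/5760 = 1/5760
3j²(3 5 4; -3 0 3) = Δ·Π!·Σ² = 5/572  (sign -1)
combine: 4πI² = 693·20/1001·5/572 = 225/1859
take √, sign -1: I = -0.09814013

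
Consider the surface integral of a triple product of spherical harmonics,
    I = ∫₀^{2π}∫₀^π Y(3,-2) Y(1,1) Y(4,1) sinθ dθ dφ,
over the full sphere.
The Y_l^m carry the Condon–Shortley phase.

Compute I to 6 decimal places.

m-sum 0 ✓  L=8 even ✓  2≤4≤4 ✓
Π(2lᵢ+1) = 7×3×9 = 189
triangle coeff Δ(3,1,4) = 1/252
Σ_t [0,0]: t=0:+1/36 = 1/36
(3j)²=4/63 [(3 1 4; 0 0 0)], sign=+1
Σ_t [0,0]: t=0:+1/240 = 1/240
(3j)²=1/84 [(3 1 4; -2 1 1)], sign=-1
⇒ 4πI² = 1/7
I = (-1)√(1/7/(4π)) = -0.10662181

-0.106622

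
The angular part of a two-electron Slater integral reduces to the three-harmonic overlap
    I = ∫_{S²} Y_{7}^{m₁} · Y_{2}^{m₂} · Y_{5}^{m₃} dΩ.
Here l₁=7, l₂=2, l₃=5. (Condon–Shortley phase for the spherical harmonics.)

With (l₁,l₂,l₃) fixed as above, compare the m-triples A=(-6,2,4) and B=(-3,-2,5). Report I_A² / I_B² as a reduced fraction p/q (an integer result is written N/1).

Shared (l₁,l₂,l₃)=(7,2,5): N and (l;000)² cancel in I_A²/I_B².
A: Δ = 4!·10!·0!/15! = 1/15015; Racah Σ t=4..4: t=4:+1/8709120 = 1/8709120; ⇒ 3j(7 2 5; -6 2 4)² = 1/21, sgn -1
B: Δ = 4!·10!·0!/15! = 1/15015; Racah Σ t=0..0: t=0:+1/87091200 = 1/87091200; ⇒ 3j(7 2 5; -3 -2 5)² = 1/15015, sgn +1
I_A²/I_B² = (1/21)/(1/15015) = 715/1

715/1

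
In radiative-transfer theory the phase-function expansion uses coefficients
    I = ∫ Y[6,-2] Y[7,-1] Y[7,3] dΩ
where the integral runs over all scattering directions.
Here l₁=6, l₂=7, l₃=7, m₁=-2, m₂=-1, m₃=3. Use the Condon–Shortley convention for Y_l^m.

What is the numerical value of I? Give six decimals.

Rules hold: Σm=0, L=20 even, 1≤7≤13.
N = 13·15·15 = 2925
Δ = 6!·6!·8!/21! = 1/2444321880
Racah Σ t=0..6: t=0:+1/2612736000 t=1:−1/20736000 t=2:+1/1658880 t=3:−1/746496 t=4:+1/1658880 t=5:−1/20736000 t=6:+1/2612736000 = -1/4354560
⇒ 3j(6 7 7; 0 0 0)² = 1000/138567, sgn +1
Racah Σ t=2..6: t=2:+1/19906560 t=3:−1/3110400 t=4:+1/3317760 t=5:−1/21772800 t=6:+1/1393459200 = -1/66355200
⇒ 3j(6 7 7; -2 -1 3)² = 21/92378, sgn -1
4πI² = N·(3j₀)²·(3jₘ)² = 787500/164109517
I = -1·√(0.00479862/4π) = -0.01954130

-0.019541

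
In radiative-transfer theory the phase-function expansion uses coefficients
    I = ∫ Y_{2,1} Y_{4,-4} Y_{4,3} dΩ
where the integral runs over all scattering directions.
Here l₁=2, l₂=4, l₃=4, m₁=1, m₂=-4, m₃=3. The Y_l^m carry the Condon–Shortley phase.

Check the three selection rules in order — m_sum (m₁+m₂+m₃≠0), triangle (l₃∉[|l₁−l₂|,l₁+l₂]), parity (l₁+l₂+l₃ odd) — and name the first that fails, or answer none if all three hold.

none

m₁+m₂+m₃ = 1 − 4 + 3 = 0  ✓
triangle: |2−4|=2 ≤ l₃=4 ≤ 2+4=6  ✓
parity: l₁+l₂+l₃ = 10 is even  ✓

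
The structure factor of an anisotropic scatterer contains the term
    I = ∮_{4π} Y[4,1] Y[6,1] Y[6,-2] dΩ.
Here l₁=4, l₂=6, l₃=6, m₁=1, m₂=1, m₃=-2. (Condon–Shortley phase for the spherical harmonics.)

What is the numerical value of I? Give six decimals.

0.113069

m-sum 0 ✓  L=16 even ✓  2≤6≤10 ✓
Π(2lᵢ+1) = 9×13×13 = 1521
triangle coeff Δ(4,6,6) = 1/15315300
Σ_t [0,4]: t=0:+1/829440 t=1:−1/25920 t=2:+1/9216 t=3:−1/25920 t=4:+1/829440 = 7/207360
(3j)²=28/2431 [(4 6 6; 0 0 0)], sign=+1
Σ_t [0,3]: t=0:+1/725760 t=1:−1/34560 t=2:+1/17280 t=3:−1/82944 = 53/2903040
(3j)²=2809/306306 [(4 6 6; 1 1 -2)], sign=+1
⇒ 4πI² = 5618/34969
I = (+1)√(5618/34969/(4π)) = 0.11306920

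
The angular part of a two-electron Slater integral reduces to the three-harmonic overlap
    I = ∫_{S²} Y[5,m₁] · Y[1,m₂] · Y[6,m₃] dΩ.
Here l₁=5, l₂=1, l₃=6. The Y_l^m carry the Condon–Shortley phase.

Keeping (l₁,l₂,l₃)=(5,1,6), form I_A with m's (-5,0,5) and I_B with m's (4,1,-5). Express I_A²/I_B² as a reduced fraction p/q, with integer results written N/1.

1/5

l's match ⇒ only the (l;m) 3-j factors differ between A and B.
A: triangle coeff Δ(5,1,6) = 1/858; Σ_t [0,0]: t=0:+1/3628800 = 1/3628800; (3j)²=1/78 [(5 1 6; -5 0 5)], sign=-1
B: triangle coeff Δ(5,1,6) = 1/858; Σ_t [0,0]: t=0:+1/725760 = 1/725760; (3j)²=5/78 [(5 1 6; 4 1 -5)], sign=-1
I_A²/I_B² = (1/78)/(5/78) = 1/5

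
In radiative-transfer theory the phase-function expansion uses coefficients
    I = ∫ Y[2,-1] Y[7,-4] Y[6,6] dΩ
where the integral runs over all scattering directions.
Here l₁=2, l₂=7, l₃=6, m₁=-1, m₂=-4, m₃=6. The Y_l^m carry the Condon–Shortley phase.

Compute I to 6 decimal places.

Σmᵢ = 1 ≠ 0, so the φ-integral vanishes; I = 0

0.000000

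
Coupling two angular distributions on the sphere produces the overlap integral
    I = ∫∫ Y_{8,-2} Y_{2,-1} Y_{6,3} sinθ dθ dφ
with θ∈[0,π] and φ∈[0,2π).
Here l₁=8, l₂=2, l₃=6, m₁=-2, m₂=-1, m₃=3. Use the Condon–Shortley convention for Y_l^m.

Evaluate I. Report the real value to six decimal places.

0.120013

Checks pass: Σm=0; 16 even; l₃=6∈[6,10].
(2·8+1)(2·2+1)(2·6+1) = 1105
Δ: 4! 12! 0! / 17! → 1/30940
sum: t=2:+1/2073600 = 1/2073600
3j²(8 2 6; 0 0 0) = Δ·Π!·Σ² = 28/1105  (sign +1)
sum: t=1:−1/13063680 = -1/13063680
3j²(8 2 6; -2 -1 3) = Δ·Π!·Σ² = 10/1547  (sign +1)
combine: 4πI² = 1105·28/1105·10/1547 = 40/221
take √, sign +1: I = 0.12001318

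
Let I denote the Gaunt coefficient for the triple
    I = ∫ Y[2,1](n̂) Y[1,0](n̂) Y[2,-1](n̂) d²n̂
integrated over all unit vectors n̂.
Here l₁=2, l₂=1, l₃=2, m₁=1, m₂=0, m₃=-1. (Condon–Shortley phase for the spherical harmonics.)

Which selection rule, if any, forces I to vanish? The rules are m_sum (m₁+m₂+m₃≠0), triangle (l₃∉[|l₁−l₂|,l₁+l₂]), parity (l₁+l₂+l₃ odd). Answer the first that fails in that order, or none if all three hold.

parity

m₁+m₂+m₃ = 1 + 0 − 1 = 0  ✓
triangle: |2−1|=1 ≤ l₃=2 ≤ 2+1=3  ✓
parity: l₁+l₂+l₃ = 5 is odd  ✗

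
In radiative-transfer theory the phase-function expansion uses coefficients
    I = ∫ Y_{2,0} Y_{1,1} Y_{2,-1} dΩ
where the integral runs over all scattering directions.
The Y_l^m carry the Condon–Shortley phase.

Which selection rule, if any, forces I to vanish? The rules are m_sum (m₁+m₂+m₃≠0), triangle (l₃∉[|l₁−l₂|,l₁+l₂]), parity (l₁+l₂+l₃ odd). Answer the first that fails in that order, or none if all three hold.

parity

Σmᵢ = 0  ✓
l₃∈[|l₁−l₂|,l₁+l₂]=[1,3], have l₃=2  ✓
Σlᵢ = 5 ⇒ odd  ✗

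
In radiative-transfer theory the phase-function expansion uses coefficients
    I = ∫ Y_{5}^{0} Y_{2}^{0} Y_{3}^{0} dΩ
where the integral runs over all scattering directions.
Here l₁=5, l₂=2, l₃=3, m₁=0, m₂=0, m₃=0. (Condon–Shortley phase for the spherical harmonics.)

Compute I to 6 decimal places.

0.239615

m-sum 0 ✓  L=10 even ✓  3≤3≤7 ✓
Π(2lᵢ+1) = 11×5×7 = 385
triangle coeff Δ(5,2,3) = 1/2310
Σ_t [2,2]: t=2:+1/144 = 1/144
(3j)²=10/231 [(5 2 3; 0 0 0)], sign=-1
(m-triple is (0,0,0) — same symbol as above.)
⇒ 4πI² = 500/693
I = (+1)√(500/693/(4π)) = 0.23961470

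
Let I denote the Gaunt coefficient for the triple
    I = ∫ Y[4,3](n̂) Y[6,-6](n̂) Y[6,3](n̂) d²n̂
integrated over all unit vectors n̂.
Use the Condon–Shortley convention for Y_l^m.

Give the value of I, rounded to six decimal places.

-0.119136

m-sum 0 ✓  L=16 even ✓  2≤6≤10 ✓
Π(2lᵢ+1) = 9×13×13 = 1521
triangle coeff Δ(4,6,6) = 1/15315300
Σ_t [0,4]: t=0:+1/829440 t=1:−1/25920 t=2:+1/9216 t=3:−1/25920 t=4:+1/829440 = 7/207360
(3j)²=28/2431 [(4 6 6; 0 0 0)], sign=+1
Σ_t [0,0]: t=0:+1/5806080 = 1/5806080
(3j)²=9/884 [(4 6 6; 3 -6 3)], sign=-1
⇒ 4πI² = 567/3179
I = (-1)√(567/3179/(4π)) = -0.11913554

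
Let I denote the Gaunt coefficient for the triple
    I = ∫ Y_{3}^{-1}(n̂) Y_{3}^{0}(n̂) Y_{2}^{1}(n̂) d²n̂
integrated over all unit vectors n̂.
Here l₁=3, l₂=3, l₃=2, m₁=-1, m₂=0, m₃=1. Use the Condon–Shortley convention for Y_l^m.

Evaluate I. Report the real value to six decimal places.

m-sum 0 ✓  L=8 even ✓  0≤2≤6 ✓
Π(2lᵢ+1) = 7×7×5 = 245
triangle coeff Δ(3,3,2) = 1/3780
Σ_t [1,3]: t=1:−1/24 t=2:+1/4 t=3:−1/24 = 1/6
(3j)²=4/105 [(3 3 2; 0 0 0)], sign=+1
Σ_t [2,3]: t=2:+1/8 t=3:−1/12 = 1/24
(3j)²=1/210 [(3 3 2; -1 0 1)], sign=-1
⇒ 4πI² = 2/45
I = (-1)√(2/45/(4π)) = -0.05947080

-0.059471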